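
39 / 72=13 / 24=0.54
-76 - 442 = -518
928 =928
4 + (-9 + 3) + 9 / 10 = -1.10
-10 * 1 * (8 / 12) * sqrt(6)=-16.33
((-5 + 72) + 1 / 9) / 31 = 604 / 279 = 2.16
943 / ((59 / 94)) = 88642 / 59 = 1502.41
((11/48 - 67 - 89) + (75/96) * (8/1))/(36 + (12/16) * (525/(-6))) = 7177/1422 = 5.05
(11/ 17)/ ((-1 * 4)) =-11/ 68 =-0.16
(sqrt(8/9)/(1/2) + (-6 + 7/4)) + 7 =4*sqrt(2)/3 + 11/4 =4.64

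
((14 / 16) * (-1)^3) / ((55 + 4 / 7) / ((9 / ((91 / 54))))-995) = 243 / 273436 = 0.00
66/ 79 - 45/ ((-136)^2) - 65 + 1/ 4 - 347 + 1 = -598964147/ 1461184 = -409.92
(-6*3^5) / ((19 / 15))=-21870 / 19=-1151.05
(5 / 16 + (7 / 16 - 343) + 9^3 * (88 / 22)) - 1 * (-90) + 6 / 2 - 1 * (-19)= 10743 / 4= 2685.75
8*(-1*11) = -88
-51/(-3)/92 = 17/92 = 0.18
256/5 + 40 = 456/5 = 91.20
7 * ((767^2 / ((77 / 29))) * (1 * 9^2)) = 1381890861 / 11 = 125626441.91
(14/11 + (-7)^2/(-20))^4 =4499860561/2342560000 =1.92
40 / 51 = 0.78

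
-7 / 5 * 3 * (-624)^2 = -8176896 / 5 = -1635379.20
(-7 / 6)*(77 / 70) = -77 / 60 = -1.28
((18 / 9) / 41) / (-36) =-1 / 738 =-0.00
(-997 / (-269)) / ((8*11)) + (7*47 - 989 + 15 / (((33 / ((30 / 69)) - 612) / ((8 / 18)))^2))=-12122900608570841 / 18369203725224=-659.96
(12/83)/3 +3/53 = 461/4399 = 0.10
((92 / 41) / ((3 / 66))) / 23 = 88 / 41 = 2.15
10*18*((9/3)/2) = 270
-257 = -257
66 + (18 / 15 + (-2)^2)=356 / 5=71.20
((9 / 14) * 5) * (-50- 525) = -25875 / 14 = -1848.21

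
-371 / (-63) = 5.89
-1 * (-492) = 492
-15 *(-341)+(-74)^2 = 10591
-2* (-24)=48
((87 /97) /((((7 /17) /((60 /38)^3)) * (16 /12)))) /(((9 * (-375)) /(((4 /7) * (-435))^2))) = -26866922400 /228205789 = -117.73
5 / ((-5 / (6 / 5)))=-6 / 5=-1.20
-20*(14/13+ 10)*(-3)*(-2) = -17280/13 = -1329.23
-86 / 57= -1.51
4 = 4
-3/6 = -1/2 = -0.50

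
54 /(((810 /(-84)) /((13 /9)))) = -364 /45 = -8.09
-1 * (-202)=202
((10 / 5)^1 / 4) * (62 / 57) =31 / 57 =0.54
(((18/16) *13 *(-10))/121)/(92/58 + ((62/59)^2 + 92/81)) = -956693673/3028588376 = -0.32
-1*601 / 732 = -0.82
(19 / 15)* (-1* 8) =-152 / 15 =-10.13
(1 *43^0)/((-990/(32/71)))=-16/35145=-0.00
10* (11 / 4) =55 / 2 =27.50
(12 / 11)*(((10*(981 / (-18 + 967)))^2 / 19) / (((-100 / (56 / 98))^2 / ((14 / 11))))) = 92386656 / 362334297325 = 0.00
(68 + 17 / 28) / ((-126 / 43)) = -82603 / 3528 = -23.41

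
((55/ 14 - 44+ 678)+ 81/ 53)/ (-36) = -158159/ 8904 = -17.76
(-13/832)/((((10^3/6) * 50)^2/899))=-8091/40000000000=-0.00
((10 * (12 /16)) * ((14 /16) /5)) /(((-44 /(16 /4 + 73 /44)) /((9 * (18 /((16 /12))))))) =-1270647 /61952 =-20.51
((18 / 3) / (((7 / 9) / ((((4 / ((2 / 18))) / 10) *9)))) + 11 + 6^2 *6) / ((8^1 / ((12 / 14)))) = 50079 / 980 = 51.10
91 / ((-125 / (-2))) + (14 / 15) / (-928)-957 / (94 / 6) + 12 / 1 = -389519057 / 8178000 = -47.63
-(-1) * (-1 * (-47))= 47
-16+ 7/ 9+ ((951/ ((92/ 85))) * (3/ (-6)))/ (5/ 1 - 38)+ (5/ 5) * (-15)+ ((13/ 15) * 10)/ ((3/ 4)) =-5.35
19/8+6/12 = 23/8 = 2.88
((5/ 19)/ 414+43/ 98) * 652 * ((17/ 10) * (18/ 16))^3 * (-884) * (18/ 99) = -606977750771379/ 1884344000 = -322116.21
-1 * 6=-6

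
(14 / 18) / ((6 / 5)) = 35 / 54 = 0.65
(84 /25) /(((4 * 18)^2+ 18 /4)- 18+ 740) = 168 /295525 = 0.00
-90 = -90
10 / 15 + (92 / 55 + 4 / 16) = 1709 / 660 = 2.59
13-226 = -213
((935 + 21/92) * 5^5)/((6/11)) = 2957659375/552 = 5358078.58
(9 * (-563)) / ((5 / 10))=-10134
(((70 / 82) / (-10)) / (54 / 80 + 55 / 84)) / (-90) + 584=80236442 / 137391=584.00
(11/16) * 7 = 77/16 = 4.81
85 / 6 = 14.17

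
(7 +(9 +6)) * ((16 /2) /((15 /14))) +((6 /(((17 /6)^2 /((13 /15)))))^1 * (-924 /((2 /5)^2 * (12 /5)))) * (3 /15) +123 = -106049 /4335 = -24.46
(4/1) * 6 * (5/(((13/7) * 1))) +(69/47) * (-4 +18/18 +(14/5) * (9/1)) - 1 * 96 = 3687/3055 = 1.21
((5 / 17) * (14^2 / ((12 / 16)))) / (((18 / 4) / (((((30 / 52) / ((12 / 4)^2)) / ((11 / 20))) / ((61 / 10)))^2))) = 1960000000 / 314330801499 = 0.01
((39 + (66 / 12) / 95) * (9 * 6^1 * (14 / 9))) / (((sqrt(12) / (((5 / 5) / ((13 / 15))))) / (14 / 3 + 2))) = 1038940 * sqrt(3) / 247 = 7285.41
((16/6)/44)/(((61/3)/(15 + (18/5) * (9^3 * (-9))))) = -236046/3355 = -70.36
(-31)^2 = 961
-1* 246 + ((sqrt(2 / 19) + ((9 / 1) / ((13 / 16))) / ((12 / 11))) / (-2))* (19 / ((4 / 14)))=-7587 / 13 -7* sqrt(38) / 4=-594.40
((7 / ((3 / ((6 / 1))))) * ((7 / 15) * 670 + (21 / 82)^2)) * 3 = 44159045 / 3362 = 13134.75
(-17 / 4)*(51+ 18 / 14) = -3111 / 14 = -222.21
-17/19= -0.89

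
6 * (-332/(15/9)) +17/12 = -71627/60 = -1193.78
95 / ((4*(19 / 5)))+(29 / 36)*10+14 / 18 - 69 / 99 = 633 / 44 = 14.39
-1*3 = -3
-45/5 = -9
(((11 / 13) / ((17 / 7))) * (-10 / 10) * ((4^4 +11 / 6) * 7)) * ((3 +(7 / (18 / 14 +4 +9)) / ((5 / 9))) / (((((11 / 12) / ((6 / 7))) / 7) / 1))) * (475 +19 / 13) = -12371208066 / 1625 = -7613051.12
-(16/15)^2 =-1.14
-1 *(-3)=3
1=1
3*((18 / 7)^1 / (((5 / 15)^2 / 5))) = 2430 / 7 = 347.14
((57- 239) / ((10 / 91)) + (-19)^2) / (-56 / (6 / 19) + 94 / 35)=67998 / 9169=7.42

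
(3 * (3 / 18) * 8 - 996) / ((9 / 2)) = -1984 / 9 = -220.44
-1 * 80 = -80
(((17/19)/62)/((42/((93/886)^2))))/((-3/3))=-1581/417617872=-0.00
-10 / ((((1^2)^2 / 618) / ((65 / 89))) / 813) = -326582100 / 89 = -3669461.80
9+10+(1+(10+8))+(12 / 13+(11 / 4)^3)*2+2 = 34711 / 416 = 83.44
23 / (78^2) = 0.00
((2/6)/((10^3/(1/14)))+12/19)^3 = 128038543457838859/508169592000000000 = 0.25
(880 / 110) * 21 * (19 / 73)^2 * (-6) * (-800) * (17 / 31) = 4948876800 / 165199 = 29957.06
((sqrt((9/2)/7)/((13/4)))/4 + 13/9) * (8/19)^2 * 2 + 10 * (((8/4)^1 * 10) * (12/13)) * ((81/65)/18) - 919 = -497306383/549081 + 192 * sqrt(14)/32851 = -905.68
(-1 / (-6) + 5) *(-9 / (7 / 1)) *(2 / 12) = -31 / 28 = -1.11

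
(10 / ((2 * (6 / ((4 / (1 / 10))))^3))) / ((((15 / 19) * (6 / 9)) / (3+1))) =304000 / 27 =11259.26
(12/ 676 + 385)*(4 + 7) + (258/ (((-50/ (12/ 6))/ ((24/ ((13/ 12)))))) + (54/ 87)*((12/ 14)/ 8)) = 6872779763/ 1715350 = 4006.63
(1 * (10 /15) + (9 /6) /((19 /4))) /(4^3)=7 /456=0.02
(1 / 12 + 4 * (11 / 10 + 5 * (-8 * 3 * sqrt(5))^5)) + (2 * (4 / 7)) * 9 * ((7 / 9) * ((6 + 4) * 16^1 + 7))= 80429 / 60 - 3981312000 * sqrt(5)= -8902482931.15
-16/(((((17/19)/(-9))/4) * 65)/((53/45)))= 64448/5525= 11.66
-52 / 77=-0.68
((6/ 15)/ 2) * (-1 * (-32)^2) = -1024/ 5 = -204.80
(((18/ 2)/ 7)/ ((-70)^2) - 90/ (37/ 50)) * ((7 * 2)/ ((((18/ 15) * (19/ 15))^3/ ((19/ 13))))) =-96468541875/ 136134544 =-708.63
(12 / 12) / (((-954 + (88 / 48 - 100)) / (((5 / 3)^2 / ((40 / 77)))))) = -385 / 75756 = -0.01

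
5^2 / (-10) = -5 / 2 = -2.50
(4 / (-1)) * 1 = -4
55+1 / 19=1046 / 19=55.05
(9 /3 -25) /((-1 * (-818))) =-11 /409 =-0.03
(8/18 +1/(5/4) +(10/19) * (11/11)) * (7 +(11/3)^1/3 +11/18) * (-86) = -1345.19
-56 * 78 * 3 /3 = -4368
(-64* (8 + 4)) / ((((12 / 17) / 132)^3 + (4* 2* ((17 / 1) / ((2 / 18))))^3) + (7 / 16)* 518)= -13392287744 / 31977010459386541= -0.00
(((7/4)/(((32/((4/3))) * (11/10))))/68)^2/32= 1225/41251110912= 0.00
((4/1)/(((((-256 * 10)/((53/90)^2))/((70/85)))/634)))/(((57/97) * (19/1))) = -604617587/23860656000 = -0.03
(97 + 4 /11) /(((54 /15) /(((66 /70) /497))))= 51 /994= 0.05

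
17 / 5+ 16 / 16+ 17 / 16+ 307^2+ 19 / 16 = 1885113 / 20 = 94255.65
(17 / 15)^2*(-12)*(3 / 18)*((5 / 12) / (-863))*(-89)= -25721 / 233010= -0.11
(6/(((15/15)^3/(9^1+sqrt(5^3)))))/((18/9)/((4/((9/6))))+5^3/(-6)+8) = -72 * sqrt(5)/29 - 648/145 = -10.02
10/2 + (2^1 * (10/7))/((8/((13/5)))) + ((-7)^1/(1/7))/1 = -603/14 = -43.07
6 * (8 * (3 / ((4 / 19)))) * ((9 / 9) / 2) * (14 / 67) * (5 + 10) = 71820 / 67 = 1071.94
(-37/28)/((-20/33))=1221/560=2.18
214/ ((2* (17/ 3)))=321/ 17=18.88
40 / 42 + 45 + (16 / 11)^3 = 1370431 / 27951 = 49.03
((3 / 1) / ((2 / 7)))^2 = 110.25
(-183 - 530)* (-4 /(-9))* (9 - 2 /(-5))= -134044 /45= -2978.76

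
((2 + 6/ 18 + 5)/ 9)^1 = 22/ 27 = 0.81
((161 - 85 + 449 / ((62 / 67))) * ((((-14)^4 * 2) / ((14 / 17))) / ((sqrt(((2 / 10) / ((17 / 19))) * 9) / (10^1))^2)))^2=190343298014997139600000000 / 28100601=6773637973614768580.93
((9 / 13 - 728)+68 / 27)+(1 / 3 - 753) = -518587 / 351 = -1477.46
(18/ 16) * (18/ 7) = 81/ 28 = 2.89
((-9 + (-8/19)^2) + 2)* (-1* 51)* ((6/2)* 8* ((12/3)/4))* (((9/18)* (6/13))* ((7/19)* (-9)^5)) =-3738330306648/89167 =-41925042.97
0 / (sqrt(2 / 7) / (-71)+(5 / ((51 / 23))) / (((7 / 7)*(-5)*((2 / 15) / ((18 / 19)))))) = 0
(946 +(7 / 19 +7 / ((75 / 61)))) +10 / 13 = 17651194 / 18525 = 952.83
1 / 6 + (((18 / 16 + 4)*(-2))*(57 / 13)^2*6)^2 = 479105274509 / 342732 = 1397900.62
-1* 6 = -6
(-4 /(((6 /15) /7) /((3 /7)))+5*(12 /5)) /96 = -0.19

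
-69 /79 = -0.87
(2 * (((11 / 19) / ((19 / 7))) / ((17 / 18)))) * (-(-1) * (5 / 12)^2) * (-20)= -9625 / 6137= -1.57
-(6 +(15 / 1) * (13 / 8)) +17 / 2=-175 / 8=-21.88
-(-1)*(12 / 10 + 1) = 11 / 5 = 2.20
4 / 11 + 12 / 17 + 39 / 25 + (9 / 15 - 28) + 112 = 407798 / 4675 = 87.23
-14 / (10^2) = -7 / 50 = -0.14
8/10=4/5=0.80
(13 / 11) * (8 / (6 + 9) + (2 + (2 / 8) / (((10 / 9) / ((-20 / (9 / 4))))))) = 104 / 165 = 0.63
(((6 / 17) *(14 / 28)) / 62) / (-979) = -3 / 1031866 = -0.00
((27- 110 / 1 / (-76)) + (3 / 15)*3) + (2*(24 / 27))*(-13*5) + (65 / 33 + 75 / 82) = -32245777 / 385605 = -83.62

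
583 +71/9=5318/9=590.89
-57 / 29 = -1.97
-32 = -32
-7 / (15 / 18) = -42 / 5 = -8.40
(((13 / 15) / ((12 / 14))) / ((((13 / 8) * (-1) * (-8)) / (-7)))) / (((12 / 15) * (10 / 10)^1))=-49 / 72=-0.68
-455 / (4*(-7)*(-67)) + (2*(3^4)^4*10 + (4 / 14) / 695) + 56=1122503588182631 / 1303820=860934475.76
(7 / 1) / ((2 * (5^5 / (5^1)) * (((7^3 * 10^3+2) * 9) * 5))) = 7 / 19293862500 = 0.00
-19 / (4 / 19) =-361 / 4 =-90.25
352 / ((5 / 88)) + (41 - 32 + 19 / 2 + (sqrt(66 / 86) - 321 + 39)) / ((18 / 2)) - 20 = sqrt(1419) / 387 + 553133 / 90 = 6146.02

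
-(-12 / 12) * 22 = 22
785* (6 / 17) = 4710 / 17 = 277.06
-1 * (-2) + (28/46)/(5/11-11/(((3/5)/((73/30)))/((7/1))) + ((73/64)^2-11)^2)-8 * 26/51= -126135940476706/60606535204023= -2.08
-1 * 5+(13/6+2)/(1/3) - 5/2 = 5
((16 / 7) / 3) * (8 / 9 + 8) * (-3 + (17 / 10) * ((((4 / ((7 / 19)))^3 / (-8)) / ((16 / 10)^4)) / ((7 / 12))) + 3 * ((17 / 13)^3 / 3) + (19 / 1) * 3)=-100624665845 / 996974433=-100.93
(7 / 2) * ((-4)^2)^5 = 3670016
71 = 71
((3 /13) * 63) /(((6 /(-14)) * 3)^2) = 343 /39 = 8.79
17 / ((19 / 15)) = 255 / 19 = 13.42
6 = 6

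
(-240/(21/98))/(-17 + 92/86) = 70.31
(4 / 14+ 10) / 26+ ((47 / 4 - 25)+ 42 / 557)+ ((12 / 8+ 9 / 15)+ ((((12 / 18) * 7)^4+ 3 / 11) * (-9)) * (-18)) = 857137983189 / 11151140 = 76865.50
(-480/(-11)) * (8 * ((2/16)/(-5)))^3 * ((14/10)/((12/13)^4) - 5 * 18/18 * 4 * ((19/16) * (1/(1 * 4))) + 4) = 953/297000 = 0.00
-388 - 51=-439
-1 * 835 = -835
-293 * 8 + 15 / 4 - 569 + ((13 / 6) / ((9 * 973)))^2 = -2007863809187 / 690165441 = -2909.25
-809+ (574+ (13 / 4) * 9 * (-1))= -1057 / 4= -264.25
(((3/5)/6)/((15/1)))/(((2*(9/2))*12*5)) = 1/81000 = 0.00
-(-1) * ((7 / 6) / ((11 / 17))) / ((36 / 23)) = 2737 / 2376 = 1.15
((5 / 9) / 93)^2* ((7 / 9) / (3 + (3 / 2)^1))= 350 / 56746089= 0.00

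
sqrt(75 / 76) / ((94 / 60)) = 75 * sqrt(57) / 893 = 0.63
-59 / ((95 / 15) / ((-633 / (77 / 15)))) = 1680615 / 1463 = 1148.75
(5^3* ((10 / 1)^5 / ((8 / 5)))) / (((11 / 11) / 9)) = 70312500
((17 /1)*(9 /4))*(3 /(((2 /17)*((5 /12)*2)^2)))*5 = 70227 /10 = 7022.70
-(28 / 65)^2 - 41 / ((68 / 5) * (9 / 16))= -3584452 / 646425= -5.55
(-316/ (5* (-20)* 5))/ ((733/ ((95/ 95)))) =79/ 91625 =0.00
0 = 0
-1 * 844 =-844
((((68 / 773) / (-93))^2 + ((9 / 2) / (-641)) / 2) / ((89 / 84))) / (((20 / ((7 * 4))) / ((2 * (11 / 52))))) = -25063715035667 / 12776003399671590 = -0.00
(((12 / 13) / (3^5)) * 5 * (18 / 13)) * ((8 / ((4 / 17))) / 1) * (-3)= -1360 / 507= -2.68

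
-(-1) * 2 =2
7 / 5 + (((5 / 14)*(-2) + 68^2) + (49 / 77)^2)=19587259 / 4235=4625.09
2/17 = 0.12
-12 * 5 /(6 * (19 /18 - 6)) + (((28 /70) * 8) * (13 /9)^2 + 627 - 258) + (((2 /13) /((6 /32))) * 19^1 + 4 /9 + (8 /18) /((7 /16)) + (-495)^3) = -121286980.25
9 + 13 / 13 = 10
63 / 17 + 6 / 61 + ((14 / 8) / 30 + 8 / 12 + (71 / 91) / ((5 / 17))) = 5421943 / 754936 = 7.18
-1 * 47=-47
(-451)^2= 203401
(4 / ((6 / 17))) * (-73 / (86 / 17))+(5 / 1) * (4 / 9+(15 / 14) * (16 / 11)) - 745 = -26775242 / 29799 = -898.53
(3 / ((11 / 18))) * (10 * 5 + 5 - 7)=2592 / 11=235.64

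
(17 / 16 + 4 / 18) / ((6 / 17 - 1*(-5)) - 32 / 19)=11951 / 34128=0.35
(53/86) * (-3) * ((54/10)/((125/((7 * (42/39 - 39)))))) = 14815143/698750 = 21.20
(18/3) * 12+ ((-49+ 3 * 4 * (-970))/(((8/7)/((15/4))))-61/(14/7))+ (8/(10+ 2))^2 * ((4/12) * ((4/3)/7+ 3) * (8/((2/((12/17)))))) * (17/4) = -231682909/6048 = -38307.36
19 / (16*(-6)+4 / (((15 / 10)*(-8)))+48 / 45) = -285 / 1429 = -0.20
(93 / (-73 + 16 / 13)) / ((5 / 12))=-4836 / 1555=-3.11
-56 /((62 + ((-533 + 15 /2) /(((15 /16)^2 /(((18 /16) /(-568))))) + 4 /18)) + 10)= -31950 /41881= -0.76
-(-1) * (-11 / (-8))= 11 / 8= 1.38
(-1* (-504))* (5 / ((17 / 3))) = 7560 / 17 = 444.71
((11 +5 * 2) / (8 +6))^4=81 / 16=5.06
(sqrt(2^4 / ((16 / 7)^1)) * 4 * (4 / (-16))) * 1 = -sqrt(7) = -2.65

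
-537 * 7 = -3759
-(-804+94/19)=799.05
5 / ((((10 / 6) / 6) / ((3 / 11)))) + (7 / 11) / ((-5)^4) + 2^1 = 47507 / 6875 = 6.91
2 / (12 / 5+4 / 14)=35 / 47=0.74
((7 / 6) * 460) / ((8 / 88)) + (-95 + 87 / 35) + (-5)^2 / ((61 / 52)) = 37354796 / 6405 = 5832.13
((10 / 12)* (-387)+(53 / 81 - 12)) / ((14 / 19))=-1027577 / 2268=-453.08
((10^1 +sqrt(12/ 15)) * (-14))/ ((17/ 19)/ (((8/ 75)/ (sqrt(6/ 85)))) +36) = -6469120/ 1657113 - 1293824 * sqrt(5)/ 8285565 +10640 * sqrt(102)/ 4971339 +53200 * sqrt(510)/ 4971339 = -3.99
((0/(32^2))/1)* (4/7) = 0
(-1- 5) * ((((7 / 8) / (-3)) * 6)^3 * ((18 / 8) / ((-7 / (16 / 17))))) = -1323 / 136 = -9.73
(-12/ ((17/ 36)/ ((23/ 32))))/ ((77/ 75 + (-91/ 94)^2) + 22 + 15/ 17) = -8946450/ 12170213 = -0.74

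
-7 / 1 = -7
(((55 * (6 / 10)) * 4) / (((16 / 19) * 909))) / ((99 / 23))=437 / 10908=0.04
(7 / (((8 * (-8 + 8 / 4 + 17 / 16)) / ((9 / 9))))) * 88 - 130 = -11502 / 79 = -145.59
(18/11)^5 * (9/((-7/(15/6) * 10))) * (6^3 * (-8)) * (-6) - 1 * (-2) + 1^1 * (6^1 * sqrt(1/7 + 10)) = -44077587590/1127357 + 6 * sqrt(497)/7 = -39079.05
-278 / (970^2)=-139 / 470450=-0.00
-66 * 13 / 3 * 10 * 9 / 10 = -2574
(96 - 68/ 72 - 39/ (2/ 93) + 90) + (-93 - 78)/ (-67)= -980413/ 603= -1625.89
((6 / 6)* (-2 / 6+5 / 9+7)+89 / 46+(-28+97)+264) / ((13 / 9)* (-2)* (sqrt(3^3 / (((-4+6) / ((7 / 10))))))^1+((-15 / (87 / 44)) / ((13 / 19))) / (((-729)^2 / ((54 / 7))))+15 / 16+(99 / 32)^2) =96479856272832400920674304* sqrt(105) / 10269738499838192834810203+1169851073617824230289646080 / 10269738499838192834810203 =210.18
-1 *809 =-809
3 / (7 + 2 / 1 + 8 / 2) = 3 / 13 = 0.23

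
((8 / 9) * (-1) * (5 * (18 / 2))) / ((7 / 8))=-320 / 7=-45.71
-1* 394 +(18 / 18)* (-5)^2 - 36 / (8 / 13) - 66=-987 / 2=-493.50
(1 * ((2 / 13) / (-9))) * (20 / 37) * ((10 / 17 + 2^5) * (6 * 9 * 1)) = -132960 / 8177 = -16.26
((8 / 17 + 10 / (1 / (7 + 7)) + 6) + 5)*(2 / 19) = 5150 / 323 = 15.94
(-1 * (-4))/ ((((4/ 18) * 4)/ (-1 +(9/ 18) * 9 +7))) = 189/ 4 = 47.25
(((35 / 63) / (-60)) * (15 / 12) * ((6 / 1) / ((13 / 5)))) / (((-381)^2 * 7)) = -0.00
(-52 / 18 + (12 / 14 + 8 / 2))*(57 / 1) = 2356 / 21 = 112.19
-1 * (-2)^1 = 2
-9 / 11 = -0.82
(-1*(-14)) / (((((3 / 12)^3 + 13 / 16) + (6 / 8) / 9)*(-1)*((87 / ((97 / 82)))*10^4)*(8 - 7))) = -388 / 18578125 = -0.00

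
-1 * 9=-9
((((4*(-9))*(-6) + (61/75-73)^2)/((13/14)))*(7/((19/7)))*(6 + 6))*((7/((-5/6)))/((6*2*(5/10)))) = -586351014368/2315625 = -253215.01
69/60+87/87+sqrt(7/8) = sqrt(14)/4+43/20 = 3.09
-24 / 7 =-3.43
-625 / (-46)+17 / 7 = 5157 / 322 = 16.02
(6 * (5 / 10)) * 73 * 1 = 219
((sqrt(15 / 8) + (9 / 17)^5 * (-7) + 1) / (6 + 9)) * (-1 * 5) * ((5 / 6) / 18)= -5 * sqrt(30) / 1296 - 2516285 / 230016834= -0.03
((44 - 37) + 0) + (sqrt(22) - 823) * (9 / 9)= -816 + sqrt(22)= -811.31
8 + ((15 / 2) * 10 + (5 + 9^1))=97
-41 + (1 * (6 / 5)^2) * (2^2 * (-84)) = -13121 / 25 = -524.84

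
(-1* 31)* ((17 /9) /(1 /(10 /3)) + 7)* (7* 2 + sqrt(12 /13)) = -155806 /27 - 22258* sqrt(39) /351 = -6166.61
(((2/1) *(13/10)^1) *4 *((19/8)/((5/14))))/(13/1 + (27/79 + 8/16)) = 273182/54675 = 5.00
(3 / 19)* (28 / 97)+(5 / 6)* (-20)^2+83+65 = 2661544 / 5529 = 481.38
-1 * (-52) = 52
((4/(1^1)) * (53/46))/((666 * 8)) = 53/61272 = 0.00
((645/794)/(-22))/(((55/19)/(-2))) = 2451/96074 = 0.03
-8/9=-0.89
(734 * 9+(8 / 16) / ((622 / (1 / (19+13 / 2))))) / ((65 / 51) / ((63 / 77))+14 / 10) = 9429998985 / 4222136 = 2233.47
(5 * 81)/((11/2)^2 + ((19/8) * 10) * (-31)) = -405/706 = -0.57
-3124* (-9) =28116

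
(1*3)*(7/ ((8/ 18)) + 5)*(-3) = -747/ 4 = -186.75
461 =461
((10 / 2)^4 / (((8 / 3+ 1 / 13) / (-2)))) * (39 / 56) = -950625 / 2996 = -317.30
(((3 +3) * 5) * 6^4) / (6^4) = 30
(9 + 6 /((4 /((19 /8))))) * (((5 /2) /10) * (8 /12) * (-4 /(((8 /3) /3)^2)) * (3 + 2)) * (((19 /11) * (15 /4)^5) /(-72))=43500796875 /46137344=942.85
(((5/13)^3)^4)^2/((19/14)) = 0.00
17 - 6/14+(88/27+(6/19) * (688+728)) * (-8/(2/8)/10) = -25581628/17955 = -1424.76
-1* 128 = -128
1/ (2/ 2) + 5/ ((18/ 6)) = 8/ 3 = 2.67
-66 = -66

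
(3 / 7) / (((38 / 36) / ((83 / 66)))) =747 / 1463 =0.51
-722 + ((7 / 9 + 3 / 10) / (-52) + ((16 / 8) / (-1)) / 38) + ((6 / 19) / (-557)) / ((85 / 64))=-607974198271 / 841983480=-722.07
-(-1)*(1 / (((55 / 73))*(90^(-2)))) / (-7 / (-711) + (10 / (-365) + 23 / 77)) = 21483170730 / 561811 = 38239.14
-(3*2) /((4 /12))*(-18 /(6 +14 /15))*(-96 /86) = -29160 /559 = -52.16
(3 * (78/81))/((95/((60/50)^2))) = 104/2375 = 0.04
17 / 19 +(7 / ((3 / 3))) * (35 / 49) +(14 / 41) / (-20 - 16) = 82523 / 14022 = 5.89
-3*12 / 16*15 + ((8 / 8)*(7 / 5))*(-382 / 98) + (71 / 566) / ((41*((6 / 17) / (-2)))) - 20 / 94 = -9032833877 / 229043220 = -39.44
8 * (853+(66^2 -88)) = 40968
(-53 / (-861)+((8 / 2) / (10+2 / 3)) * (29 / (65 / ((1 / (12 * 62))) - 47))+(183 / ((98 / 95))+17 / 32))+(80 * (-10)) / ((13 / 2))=6651845315707 / 121131899616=54.91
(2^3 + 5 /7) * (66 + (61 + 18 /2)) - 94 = 7638 /7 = 1091.14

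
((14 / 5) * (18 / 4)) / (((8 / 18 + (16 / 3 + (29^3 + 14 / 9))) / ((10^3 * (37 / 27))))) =51800 / 73189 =0.71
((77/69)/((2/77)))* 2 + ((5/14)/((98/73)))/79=85.93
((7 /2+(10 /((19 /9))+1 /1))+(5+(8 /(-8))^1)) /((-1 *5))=-503 /190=-2.65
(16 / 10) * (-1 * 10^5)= -160000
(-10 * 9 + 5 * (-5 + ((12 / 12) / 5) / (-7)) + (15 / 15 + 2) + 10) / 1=-715 / 7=-102.14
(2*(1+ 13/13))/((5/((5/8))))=1/2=0.50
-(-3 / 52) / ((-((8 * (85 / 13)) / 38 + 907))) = -57 / 897476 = -0.00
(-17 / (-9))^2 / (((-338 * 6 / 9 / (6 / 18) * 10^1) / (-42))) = 2023 / 91260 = 0.02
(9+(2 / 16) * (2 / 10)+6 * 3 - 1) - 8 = 721 / 40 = 18.02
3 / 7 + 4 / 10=29 / 35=0.83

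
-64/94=-32/47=-0.68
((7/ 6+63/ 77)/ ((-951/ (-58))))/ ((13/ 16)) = 0.15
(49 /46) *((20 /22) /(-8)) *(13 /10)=-637 /4048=-0.16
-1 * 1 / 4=-1 / 4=-0.25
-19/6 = -3.17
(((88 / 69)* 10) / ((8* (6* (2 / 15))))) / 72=0.03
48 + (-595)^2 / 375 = 14881 / 15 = 992.07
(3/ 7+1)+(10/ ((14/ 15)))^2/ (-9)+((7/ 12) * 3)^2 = -6479/ 784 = -8.26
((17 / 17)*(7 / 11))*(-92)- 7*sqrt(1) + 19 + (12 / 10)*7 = -2098 / 55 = -38.15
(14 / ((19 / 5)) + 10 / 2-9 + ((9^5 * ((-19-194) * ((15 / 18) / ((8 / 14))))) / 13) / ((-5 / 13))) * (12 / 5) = 1672798977 / 190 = 8804205.14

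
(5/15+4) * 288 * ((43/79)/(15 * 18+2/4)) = 107328/42739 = 2.51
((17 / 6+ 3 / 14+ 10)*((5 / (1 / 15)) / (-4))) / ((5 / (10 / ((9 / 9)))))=-3425 / 7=-489.29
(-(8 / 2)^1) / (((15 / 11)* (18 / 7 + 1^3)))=-308 / 375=-0.82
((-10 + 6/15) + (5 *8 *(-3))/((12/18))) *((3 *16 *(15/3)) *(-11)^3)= 60565824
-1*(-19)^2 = -361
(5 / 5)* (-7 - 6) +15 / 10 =-23 / 2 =-11.50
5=5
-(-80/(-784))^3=-125/117649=-0.00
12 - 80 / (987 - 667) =47 / 4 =11.75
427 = 427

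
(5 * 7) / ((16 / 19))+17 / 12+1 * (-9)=1631 / 48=33.98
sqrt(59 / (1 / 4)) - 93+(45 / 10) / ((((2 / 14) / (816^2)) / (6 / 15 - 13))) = -1321391697 / 5+2*sqrt(59) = -264278324.04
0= 0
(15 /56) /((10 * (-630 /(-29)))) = 29 /23520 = 0.00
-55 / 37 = -1.49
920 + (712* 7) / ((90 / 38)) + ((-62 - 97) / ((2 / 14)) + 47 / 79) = 6796984 / 3555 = 1911.95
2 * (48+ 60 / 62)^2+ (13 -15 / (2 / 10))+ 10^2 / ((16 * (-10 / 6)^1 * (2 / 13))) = 4709.30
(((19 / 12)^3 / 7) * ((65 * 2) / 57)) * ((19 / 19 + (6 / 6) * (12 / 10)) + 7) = 107939 / 9072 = 11.90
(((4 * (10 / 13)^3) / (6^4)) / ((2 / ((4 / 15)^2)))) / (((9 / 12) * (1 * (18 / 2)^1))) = 320 / 43243551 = 0.00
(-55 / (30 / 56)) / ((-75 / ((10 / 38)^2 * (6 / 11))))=56 / 1083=0.05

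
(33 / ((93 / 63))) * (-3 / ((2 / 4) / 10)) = -41580 / 31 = -1341.29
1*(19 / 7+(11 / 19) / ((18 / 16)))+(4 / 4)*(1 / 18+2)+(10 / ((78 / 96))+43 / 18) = 310925 / 15561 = 19.98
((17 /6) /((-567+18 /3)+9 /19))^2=104329 /4083210000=0.00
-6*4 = -24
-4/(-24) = 1/6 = 0.17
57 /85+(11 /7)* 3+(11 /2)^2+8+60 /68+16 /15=325469 /7140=45.58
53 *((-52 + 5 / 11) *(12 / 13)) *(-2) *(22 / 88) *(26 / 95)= 360612 / 1045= 345.08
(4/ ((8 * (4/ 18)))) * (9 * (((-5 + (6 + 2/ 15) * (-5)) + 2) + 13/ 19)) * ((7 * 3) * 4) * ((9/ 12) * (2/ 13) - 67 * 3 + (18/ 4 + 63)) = 1848374640/ 247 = 7483298.14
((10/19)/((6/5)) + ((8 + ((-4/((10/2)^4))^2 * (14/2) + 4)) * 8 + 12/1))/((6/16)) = 19316033576/66796875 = 289.18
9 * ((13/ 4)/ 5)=5.85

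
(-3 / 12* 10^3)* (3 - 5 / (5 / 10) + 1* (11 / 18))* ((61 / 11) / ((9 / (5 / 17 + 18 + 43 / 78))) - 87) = -142262316875 / 1181466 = -120411.69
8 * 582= 4656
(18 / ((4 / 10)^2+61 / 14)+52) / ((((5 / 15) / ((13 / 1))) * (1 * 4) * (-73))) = -287664 / 38471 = -7.48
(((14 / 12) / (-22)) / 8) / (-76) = 0.00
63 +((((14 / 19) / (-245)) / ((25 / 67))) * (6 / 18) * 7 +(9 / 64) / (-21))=201014593 / 3192000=62.97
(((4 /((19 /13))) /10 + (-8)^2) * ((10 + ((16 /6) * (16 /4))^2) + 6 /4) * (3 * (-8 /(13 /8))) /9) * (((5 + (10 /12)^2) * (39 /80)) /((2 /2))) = -56453023 /1539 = -36681.63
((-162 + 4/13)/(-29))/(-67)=-2102/25259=-0.08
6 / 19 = 0.32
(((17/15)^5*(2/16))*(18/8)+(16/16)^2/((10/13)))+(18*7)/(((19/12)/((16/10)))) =6625507283/51300000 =129.15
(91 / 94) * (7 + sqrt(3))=91 * sqrt(3) / 94 + 637 / 94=8.45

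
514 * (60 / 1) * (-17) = -524280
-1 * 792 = -792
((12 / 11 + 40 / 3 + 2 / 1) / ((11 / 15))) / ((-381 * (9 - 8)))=-2710 / 46101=-0.06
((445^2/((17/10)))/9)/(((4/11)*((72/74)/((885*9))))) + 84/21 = 118879359757/408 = 291370979.80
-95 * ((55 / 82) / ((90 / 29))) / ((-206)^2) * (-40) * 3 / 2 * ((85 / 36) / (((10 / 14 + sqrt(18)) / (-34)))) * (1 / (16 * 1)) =7663376875 / 1288287704448- 10728727625 * sqrt(2) / 429429234816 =-0.03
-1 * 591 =-591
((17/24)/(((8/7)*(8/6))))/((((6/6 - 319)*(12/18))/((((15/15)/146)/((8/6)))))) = -357/31694848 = -0.00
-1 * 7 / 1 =-7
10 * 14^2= 1960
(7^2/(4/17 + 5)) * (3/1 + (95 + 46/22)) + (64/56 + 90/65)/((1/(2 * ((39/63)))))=939.94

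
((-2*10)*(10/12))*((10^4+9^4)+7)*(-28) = 23195200/3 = 7731733.33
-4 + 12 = 8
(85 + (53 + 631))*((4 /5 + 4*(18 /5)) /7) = 58444 /35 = 1669.83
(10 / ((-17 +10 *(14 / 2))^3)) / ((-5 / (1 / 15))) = -2 / 2233155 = -0.00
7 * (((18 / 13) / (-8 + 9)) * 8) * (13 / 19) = 1008 / 19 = 53.05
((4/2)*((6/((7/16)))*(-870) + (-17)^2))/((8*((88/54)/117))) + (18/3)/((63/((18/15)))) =-1287244411/6160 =-208968.25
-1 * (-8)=8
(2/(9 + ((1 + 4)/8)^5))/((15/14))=917504/4470555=0.21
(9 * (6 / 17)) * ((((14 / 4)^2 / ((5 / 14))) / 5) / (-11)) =-9261 / 4675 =-1.98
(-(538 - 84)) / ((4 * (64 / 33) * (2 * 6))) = -2497 / 512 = -4.88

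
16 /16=1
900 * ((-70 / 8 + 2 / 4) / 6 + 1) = -675 / 2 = -337.50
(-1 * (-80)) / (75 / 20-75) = -64 / 57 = -1.12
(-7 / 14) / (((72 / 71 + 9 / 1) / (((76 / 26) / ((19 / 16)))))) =-1136 / 9243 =-0.12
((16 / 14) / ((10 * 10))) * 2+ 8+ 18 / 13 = 21402 / 2275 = 9.41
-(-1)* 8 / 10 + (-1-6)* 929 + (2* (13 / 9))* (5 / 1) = -291949 / 45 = -6487.76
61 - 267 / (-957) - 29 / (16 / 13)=192505 / 5104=37.72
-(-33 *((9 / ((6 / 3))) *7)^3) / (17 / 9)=74263959 / 136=546058.52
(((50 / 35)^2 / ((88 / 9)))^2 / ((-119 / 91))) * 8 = -1316250 / 4938857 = -0.27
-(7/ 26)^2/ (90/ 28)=-343/ 15210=-0.02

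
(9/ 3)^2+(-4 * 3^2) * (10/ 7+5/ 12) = -402/ 7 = -57.43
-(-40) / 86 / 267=20 / 11481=0.00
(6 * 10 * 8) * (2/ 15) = 64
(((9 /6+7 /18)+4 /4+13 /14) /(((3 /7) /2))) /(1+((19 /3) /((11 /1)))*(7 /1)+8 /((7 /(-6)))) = -37037 /3798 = -9.75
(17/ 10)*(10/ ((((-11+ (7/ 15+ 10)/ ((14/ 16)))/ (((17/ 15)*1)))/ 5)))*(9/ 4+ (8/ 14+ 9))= 478295/ 404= 1183.90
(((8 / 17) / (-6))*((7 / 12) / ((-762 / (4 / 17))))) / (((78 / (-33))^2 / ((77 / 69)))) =65219 / 23111658882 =0.00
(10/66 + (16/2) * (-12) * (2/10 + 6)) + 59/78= -2549513/4290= -594.29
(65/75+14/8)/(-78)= -157/4680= -0.03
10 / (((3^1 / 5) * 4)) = 25 / 6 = 4.17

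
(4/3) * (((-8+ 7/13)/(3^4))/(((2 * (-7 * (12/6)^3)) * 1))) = 97/88452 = 0.00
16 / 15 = 1.07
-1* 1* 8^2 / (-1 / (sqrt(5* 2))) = 64* sqrt(10) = 202.39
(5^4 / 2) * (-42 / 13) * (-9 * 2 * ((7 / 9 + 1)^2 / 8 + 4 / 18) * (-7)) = -3062500 / 39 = -78525.64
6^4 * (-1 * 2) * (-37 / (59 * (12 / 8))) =63936 / 59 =1083.66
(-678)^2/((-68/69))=-7929549/17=-466444.06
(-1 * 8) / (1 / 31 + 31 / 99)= -6138 / 265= -23.16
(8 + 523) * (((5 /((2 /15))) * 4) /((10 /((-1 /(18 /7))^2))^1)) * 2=14455 /6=2409.17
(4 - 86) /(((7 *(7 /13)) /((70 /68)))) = -2665 /119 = -22.39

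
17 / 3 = 5.67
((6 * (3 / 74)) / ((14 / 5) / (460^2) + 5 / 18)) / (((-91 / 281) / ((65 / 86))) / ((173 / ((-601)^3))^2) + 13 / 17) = -10210262038695000 / 7866636497897357966641569373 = -0.00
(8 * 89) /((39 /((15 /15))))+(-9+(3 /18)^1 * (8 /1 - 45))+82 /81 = 8639 /2106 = 4.10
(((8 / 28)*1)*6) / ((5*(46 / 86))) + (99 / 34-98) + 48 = -1271261 / 27370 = -46.45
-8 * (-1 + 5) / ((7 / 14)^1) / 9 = -64 / 9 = -7.11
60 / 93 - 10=-290 / 31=-9.35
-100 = -100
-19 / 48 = -0.40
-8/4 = -2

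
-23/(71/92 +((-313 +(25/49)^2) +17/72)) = 91449288/1239463259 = 0.07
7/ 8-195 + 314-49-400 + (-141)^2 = 156415/ 8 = 19551.88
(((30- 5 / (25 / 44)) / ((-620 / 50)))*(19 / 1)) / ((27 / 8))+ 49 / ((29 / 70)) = 2637286 / 24273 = 108.65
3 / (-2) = -3 / 2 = -1.50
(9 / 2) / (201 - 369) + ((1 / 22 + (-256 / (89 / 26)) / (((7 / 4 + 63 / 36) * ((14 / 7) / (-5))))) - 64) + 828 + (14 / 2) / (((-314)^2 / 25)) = 2209304502051 / 2702713552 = 817.44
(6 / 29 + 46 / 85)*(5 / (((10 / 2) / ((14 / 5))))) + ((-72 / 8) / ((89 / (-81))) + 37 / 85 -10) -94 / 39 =-72270374 / 42780075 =-1.69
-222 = -222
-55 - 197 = -252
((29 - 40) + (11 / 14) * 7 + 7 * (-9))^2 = 18769 / 4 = 4692.25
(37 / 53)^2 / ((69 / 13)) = 17797 / 193821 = 0.09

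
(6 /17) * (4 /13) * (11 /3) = 88 /221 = 0.40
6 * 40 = 240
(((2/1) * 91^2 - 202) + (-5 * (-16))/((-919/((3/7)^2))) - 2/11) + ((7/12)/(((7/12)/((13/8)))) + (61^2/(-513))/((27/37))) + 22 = 898703806133867/54887745528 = 16373.49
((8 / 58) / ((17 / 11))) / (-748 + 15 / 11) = -484 / 4049009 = -0.00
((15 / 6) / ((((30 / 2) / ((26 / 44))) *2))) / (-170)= -13 / 44880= -0.00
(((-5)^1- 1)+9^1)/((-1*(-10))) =3/10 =0.30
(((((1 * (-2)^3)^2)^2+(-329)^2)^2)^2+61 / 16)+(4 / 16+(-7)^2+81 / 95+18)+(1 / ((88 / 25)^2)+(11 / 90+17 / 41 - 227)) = 43232126942888070254698076219 / 271465920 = 159254343760307261606.53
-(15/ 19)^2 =-225/ 361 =-0.62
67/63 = 1.06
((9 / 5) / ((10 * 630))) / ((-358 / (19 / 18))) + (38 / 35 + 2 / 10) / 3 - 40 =-892494019 / 22554000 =-39.57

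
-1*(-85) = 85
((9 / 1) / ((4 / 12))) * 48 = 1296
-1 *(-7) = 7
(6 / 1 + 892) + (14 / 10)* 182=5764 / 5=1152.80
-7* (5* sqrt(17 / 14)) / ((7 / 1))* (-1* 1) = 5* sqrt(238) / 14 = 5.51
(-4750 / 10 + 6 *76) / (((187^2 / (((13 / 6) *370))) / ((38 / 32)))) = -868205 / 1678512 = -0.52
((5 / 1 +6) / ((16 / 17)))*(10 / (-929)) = -935 / 7432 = -0.13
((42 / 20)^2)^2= 194481 / 10000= 19.45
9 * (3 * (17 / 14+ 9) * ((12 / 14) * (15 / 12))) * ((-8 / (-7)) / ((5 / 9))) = 607.85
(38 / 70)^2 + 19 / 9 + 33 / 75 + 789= 349204 / 441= 791.85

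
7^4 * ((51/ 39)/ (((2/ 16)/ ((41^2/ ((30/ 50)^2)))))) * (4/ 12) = 13722675400/ 351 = 39095941.31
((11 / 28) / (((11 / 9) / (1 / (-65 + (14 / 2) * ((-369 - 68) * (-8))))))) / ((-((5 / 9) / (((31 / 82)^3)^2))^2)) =-574206169381852775769 / 1578987419372446730548334182400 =-0.00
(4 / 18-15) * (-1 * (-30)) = -1330 / 3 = -443.33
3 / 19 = 0.16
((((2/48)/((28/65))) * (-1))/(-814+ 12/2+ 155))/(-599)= -0.00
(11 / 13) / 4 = 11 / 52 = 0.21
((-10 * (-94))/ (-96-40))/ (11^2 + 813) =-235/ 31756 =-0.01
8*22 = 176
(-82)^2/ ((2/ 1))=3362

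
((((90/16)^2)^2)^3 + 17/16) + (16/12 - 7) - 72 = 206857554872200174483/206158430208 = 1003391200.95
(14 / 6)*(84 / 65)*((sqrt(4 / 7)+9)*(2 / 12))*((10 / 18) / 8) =7*sqrt(7) / 702+49 / 156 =0.34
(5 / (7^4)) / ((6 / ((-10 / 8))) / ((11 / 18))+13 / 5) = -0.00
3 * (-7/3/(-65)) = 7/65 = 0.11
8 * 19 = 152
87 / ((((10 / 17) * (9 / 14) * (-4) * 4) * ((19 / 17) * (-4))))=58667 / 18240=3.22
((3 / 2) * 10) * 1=15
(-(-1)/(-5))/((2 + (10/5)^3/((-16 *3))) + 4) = -6/175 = -0.03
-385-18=-403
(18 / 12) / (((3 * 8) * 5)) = 1 / 80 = 0.01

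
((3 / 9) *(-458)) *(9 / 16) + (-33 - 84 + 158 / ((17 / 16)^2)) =-145463 / 2312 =-62.92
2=2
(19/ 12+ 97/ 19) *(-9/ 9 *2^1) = -1525/ 114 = -13.38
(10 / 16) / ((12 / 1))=5 / 96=0.05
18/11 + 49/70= 257/110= 2.34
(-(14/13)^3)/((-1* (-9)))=-2744/19773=-0.14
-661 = -661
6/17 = 0.35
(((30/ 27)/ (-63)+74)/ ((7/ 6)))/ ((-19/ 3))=-83896/ 8379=-10.01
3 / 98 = 0.03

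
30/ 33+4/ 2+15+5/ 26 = 5177/ 286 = 18.10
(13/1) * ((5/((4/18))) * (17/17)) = 585/2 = 292.50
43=43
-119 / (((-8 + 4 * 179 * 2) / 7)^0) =-119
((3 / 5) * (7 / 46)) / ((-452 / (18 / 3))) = -63 / 51980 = -0.00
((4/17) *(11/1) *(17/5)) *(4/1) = 176/5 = 35.20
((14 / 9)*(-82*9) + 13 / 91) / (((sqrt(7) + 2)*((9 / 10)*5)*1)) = 32140 / 189 - 16070*sqrt(7) / 189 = -54.91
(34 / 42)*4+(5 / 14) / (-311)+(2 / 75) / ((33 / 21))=3896077 / 1197350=3.25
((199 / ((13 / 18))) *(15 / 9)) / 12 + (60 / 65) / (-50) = 24863 / 650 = 38.25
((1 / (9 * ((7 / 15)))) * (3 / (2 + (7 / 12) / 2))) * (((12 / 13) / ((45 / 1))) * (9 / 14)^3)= 2916 / 1716715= 0.00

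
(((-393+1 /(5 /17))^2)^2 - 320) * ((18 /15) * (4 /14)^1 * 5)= 172797338971392 /4375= 39496534622.03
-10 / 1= -10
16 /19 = 0.84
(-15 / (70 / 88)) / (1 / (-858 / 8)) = 2022.43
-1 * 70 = -70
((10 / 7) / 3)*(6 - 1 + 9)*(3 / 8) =5 / 2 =2.50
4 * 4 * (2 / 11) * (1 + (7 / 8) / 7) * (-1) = -36 / 11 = -3.27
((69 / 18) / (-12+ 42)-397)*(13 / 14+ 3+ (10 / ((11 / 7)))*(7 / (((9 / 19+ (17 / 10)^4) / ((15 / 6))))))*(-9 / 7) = 8721485942489 / 1032969784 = 8443.12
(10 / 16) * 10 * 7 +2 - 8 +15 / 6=161 / 4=40.25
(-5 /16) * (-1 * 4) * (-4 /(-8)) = 5 /8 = 0.62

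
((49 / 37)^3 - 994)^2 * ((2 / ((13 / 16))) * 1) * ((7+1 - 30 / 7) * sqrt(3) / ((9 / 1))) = 2563247605062592 * sqrt(3) / 2565726409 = 1730377.44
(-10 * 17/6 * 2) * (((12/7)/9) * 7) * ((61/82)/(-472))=5185/43542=0.12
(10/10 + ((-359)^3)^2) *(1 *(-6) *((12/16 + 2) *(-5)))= 176612175433801965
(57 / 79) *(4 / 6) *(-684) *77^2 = -154106568 / 79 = -1950716.05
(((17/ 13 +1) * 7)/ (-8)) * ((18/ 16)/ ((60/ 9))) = -567/ 1664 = -0.34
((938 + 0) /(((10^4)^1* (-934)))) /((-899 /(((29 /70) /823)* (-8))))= -67 /148932137500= -0.00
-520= -520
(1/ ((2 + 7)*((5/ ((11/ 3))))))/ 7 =11/ 945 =0.01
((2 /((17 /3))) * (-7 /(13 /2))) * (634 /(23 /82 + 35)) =-4366992 /639353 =-6.83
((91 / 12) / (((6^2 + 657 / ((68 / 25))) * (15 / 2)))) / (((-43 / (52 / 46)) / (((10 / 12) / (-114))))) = 20111 / 28726045983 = 0.00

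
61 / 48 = 1.27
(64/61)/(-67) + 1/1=4023/4087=0.98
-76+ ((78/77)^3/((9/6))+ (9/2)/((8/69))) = -266575247/7304528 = -36.49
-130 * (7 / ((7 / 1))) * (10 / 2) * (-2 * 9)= 11700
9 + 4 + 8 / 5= 73 / 5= 14.60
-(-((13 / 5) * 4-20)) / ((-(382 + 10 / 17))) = 34 / 1355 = 0.03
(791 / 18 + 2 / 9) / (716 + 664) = 53 / 1656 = 0.03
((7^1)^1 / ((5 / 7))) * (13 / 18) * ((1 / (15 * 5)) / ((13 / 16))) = 392 / 3375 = 0.12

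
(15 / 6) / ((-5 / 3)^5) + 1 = 1007 / 1250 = 0.81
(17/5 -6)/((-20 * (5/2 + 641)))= 1/4950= 0.00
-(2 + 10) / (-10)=6 / 5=1.20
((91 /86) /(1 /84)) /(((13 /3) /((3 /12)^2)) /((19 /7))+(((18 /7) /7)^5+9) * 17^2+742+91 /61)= 1876920068317203 /71204445413801885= 0.03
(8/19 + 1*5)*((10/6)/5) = 1.81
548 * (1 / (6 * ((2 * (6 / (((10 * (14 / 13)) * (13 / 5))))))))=1918 / 9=213.11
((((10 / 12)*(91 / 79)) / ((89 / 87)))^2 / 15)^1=34821605 / 593219532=0.06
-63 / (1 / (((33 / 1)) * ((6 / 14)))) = -891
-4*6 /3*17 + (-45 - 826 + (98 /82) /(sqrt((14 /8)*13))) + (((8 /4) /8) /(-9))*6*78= -1020 + 14*sqrt(91) /533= -1019.75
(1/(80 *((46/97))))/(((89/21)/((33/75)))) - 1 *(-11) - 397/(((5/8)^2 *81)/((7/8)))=15898327/663228000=0.02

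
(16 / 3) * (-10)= -160 / 3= -53.33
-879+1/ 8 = -878.88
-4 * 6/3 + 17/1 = 9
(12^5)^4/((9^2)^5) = 1099511627776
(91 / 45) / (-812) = -13 / 5220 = -0.00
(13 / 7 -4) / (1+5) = -5 / 14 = -0.36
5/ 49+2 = 103/ 49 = 2.10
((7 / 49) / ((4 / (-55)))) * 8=-110 / 7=-15.71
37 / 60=0.62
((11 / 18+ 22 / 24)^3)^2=27680640625 / 2176782336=12.72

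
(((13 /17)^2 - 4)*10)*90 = -888300 /289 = -3073.70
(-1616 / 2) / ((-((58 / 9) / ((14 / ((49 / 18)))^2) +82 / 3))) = 4712256 / 160829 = 29.30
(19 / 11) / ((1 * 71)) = 19 / 781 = 0.02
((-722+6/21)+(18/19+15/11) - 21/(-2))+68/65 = -134627347/190190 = -707.86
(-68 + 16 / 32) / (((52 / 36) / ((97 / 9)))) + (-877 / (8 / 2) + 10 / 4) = -37461 / 52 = -720.40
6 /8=3 /4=0.75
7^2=49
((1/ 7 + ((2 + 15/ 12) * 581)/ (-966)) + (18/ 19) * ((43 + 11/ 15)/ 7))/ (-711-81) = -1507577/ 290727360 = -0.01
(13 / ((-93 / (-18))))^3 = 474552 / 29791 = 15.93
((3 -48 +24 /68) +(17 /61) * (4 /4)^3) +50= 5840 /1037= 5.63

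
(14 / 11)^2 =196 / 121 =1.62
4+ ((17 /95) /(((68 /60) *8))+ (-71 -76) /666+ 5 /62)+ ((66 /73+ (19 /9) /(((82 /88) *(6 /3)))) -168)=-761193150439 /4696304328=-162.08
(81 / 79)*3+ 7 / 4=1525 / 316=4.83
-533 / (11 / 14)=-7462 / 11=-678.36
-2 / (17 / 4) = -8 / 17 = -0.47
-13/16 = -0.81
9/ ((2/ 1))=9/ 2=4.50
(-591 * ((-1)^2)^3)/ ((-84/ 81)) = 15957/ 28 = 569.89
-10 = -10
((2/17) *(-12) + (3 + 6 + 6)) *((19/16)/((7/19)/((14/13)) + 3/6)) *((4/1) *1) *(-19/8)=-1584429/8704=-182.03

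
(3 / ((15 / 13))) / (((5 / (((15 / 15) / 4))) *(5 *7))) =13 / 3500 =0.00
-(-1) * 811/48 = 811/48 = 16.90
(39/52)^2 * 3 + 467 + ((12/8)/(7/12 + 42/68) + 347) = 3202391/3920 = 816.94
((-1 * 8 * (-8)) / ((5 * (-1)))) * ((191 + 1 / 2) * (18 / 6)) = -36768 / 5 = -7353.60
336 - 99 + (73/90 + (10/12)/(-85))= 181918/765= 237.80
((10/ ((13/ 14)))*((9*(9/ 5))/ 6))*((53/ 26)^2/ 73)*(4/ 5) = 1061802/ 801905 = 1.32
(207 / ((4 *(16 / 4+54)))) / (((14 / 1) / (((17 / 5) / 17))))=207 / 16240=0.01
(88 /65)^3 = 681472 /274625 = 2.48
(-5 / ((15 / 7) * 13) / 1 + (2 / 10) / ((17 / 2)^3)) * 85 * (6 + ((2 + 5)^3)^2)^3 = -279548561048154764125 / 11271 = -24802463051029612.65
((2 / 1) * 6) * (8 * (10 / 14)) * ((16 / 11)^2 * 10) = 1228800 / 847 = 1450.77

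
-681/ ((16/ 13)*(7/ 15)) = -132795/ 112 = -1185.67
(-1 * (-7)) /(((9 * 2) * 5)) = 7 /90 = 0.08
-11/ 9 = -1.22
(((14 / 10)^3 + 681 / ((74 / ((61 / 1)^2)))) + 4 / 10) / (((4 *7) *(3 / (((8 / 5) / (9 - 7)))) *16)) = 105593069 / 5180000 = 20.38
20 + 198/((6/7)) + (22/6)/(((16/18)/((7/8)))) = 16295/64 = 254.61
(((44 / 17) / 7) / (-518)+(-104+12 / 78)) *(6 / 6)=-41608636 / 400673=-103.85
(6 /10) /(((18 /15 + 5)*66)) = 1 /682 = 0.00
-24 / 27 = -8 / 9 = -0.89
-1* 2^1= -2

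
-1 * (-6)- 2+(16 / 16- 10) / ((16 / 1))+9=12.44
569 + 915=1484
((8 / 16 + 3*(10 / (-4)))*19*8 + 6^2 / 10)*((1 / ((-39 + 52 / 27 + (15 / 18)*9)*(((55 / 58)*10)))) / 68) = 188703 / 3393625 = 0.06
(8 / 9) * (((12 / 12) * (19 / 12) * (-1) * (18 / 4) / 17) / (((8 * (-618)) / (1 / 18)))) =19 / 4538592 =0.00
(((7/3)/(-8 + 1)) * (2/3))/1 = -2/9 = -0.22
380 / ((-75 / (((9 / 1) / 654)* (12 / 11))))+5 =29519 / 5995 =4.92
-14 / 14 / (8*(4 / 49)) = -49 / 32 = -1.53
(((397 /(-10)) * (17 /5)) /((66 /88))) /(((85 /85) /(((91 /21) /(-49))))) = 175474 /11025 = 15.92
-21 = -21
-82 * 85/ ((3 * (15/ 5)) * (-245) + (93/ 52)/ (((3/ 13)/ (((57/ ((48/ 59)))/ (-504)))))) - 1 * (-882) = 1536274782/ 1735591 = 885.16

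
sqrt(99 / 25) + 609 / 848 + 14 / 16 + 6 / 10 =3 *sqrt(11) / 5 + 9299 / 4240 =4.18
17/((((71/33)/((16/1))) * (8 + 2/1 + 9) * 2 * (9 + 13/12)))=4896/14839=0.33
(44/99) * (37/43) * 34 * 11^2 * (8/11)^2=322048/387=832.17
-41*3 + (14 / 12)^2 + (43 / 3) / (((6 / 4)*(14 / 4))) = -118.91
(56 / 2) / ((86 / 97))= 1358 / 43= 31.58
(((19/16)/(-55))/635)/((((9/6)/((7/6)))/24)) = -133/209550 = -0.00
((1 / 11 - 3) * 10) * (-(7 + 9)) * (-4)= -20480 / 11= -1861.82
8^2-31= 33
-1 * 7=-7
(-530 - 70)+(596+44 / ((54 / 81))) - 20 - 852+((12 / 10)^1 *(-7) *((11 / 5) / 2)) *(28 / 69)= -813.75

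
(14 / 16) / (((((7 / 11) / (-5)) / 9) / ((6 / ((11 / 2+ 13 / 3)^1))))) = -4455 / 118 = -37.75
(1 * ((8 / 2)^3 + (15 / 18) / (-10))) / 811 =767 / 9732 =0.08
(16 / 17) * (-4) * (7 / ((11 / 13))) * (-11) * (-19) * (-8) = 885248 / 17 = 52073.41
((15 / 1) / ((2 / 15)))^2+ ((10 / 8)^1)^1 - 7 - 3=25295 / 2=12647.50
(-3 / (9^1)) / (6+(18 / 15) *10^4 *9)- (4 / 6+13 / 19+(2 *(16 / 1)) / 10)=-140083877 / 30781710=-4.55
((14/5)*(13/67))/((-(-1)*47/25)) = 910/3149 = 0.29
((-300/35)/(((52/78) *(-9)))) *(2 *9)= 180/7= 25.71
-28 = -28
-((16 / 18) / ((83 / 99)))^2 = -7744 / 6889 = -1.12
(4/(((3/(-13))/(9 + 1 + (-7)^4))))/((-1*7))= 5970.10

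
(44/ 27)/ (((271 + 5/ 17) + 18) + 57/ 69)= 17204/ 3062799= 0.01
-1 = -1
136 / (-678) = -68 / 339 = -0.20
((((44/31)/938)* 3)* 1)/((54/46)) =506/130851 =0.00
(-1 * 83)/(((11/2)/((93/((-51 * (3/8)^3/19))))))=50060288/5049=9914.89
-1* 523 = -523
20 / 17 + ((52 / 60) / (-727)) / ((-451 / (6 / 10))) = 163938721 / 139347725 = 1.18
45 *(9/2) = 405/2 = 202.50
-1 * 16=-16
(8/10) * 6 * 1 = 24/5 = 4.80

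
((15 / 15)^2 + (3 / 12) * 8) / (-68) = -3 / 68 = -0.04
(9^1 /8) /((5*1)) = 9 /40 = 0.22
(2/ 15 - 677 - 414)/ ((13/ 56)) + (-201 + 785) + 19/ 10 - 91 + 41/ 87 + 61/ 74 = -58626564/ 13949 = -4202.92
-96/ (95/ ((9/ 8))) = -108/ 95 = -1.14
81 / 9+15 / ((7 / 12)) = 243 / 7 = 34.71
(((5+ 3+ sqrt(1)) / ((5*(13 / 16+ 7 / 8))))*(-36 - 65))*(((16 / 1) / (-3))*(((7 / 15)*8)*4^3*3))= 92667904 / 225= 411857.35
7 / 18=0.39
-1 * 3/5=-3/5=-0.60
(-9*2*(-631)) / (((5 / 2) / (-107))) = -2430612 / 5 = -486122.40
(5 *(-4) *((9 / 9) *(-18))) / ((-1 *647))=-360 / 647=-0.56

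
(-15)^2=225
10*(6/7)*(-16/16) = -60/7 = -8.57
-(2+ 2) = -4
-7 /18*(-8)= 28 /9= 3.11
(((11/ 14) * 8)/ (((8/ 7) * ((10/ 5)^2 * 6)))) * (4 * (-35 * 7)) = -2695/ 12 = -224.58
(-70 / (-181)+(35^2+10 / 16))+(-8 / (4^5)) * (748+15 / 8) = 226148101 / 185344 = 1220.15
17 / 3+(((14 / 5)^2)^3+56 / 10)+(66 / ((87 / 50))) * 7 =1031322757 / 1359375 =758.67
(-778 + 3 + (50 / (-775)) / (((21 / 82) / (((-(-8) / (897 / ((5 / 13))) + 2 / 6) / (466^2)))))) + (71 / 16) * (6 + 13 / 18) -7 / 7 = -746.17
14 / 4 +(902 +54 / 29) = 52627 / 58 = 907.36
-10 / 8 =-5 / 4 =-1.25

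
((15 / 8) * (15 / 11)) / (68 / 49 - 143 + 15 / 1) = -3675 / 181984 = -0.02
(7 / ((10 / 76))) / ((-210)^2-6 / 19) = 2527 / 2094735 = 0.00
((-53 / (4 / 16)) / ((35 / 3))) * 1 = -636 / 35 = -18.17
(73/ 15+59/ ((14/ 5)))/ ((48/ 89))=484783/ 10080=48.09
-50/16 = -25/8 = -3.12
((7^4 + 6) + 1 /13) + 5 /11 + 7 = 345278 /143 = 2414.53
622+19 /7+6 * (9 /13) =57227 /91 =628.87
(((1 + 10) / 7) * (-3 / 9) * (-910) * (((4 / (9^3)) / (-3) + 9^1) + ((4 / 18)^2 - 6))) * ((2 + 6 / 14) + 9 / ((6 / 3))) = 462251075 / 45927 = 10064.91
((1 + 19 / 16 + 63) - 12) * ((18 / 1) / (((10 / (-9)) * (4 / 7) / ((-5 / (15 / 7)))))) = 1125873 / 320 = 3518.35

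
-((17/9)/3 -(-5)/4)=-203/108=-1.88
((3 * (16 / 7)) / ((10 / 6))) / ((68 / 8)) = 288 / 595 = 0.48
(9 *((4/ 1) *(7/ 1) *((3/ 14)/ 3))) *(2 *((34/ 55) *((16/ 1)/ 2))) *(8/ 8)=9792/ 55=178.04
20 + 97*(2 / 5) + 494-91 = 2309 / 5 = 461.80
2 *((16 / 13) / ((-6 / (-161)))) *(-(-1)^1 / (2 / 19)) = 24472 / 39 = 627.49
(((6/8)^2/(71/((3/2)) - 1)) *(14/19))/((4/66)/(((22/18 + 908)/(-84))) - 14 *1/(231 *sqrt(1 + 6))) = -0.31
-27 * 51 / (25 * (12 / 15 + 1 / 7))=-3213 / 55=-58.42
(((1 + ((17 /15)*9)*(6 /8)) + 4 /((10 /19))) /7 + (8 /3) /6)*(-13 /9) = -9061 /2268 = -4.00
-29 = -29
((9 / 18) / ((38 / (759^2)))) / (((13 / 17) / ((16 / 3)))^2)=1183910464 / 3211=368704.60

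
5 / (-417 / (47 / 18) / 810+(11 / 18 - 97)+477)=21150 / 1609151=0.01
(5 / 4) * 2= 5 / 2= 2.50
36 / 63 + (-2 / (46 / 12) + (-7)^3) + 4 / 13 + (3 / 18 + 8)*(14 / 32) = -68128597 / 200928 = -339.07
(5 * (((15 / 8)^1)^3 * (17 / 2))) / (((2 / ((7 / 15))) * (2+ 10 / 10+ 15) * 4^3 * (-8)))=-14875 / 2097152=-0.01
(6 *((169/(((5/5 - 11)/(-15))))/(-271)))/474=-507/42818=-0.01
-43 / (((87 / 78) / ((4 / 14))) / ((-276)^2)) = -839061.75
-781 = -781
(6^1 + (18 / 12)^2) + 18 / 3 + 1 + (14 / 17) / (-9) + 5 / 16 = 37873 / 2448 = 15.47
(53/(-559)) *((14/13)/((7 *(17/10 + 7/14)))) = -530/79937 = -0.01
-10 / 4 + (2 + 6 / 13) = -1 / 26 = -0.04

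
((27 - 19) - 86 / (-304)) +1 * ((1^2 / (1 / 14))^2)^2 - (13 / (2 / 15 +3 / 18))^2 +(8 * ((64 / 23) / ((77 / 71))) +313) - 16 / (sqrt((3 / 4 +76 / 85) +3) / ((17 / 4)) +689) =544 * sqrt(134215) / 11661515049 +347319677660319047707 / 9417559677211224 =36880.01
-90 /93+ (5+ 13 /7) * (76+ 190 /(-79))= 8634642 /17143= 503.68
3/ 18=1/ 6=0.17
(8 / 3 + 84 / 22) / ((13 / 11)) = 214 / 39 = 5.49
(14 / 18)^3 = 343 / 729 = 0.47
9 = 9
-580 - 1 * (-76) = -504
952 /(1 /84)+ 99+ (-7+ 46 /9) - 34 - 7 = 720217 /9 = 80024.11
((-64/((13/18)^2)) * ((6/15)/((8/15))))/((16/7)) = -6804/169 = -40.26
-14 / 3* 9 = -42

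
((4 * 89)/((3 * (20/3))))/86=89/430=0.21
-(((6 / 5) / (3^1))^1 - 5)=23 / 5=4.60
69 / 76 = 0.91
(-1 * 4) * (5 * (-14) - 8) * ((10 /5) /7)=624 /7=89.14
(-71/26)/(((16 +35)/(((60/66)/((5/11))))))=-71/663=-0.11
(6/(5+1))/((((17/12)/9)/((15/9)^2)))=300/17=17.65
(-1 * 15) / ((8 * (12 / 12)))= -15 / 8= -1.88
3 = 3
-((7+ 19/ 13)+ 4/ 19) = -2142/ 247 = -8.67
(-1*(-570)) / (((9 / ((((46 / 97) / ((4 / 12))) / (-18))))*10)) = -437 / 873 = -0.50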